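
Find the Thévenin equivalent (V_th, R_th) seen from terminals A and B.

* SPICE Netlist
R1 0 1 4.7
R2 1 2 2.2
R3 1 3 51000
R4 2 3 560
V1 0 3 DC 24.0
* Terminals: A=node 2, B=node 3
Step 1 — V_th is the open-circuit voltage V_A - V_B (nothing connected across the terminals).
Nodal analysis, taking node 3 as the 0 V reference.
Source V1 fixes V_0 = 24 V.
KCL at each unknown node (sum of currents leaving = 0; resistances in Ω):
  Node 1: (V_1 - 24)/4.7 + (V_1 - V_2)/2.2 + (V_1 - 0)/51000 = 0
  Node 2: (V_2 - V_1)/2.2 + (V_2 - 0)/560 = 0
Collecting terms (coefficients in siemens):
  0.6673·V_1 - 0.4545·V_2 = 5.106
  0.4563·V_2 - 0.4545·V_1 = 0
Determinant D = (0.6673)(0.4563) - (-0.4545)(-0.4545) = 0.09791
V_1 = [(5.106)(0.4563) - (-0.4545)(0)]/D = 23.8 V
V_2 = [(0.6673)(0) - (5.106)(-0.4545)]/D = 23.71 V
V_th = V_2 - V_3 = 23.71 - 0 = 23.71 V
Step 2 — R_th: zero the source — replace V1 by a short circuit (node 3 merges into node 0) — and find the resistance seen between A (node 2) and B (node 0).
Reduce the network between node 2 (A) and node 0 (B) by series/parallel combination:
  Rp1 = R1 ‖ R3 (parallel, both between nodes 0 and 1) = 1/(1/4.7 + 1/51000) = 4.7 Ω
  Rs1 = R2 + Rp1 (series, joined only at node 1) = 2.2 + 4.7 = 6.9 Ω
  Rp2 = R4 ‖ Rs1 (parallel, both between nodes 0 and 2) = 1/(1/560 + 1/6.9) = 6.816 Ω
R_th = 6.816 Ω

Final answer: V_th = 23.71 V, R_th = 6.816 Ω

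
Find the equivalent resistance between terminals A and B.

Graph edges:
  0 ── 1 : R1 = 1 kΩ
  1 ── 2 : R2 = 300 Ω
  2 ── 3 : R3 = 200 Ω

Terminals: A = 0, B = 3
Reduce the network between node 0 (A) and node 3 (B) by series/parallel combination:
  Rs1 = R1 + R2 (series, joined only at node 1) = 1000 + 300 = 1300 Ω
  Rs2 = R3 + Rs1 (series, joined only at node 2) = 200 + 1300 = 1500 Ω
R_eq = 1.5 kΩ

Final answer: 1.5 kΩ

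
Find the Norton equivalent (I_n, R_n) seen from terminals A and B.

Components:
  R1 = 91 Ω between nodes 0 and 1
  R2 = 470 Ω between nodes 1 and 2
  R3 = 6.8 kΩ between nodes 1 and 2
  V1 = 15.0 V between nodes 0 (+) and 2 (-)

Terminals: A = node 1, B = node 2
Find the Thévenin equivalent first; then I_n = V_th/R_th and R_n = R_th.
Step 1 — V_th is the open-circuit voltage V_A - V_B (nothing connected across the terminals).
Nodal analysis, taking node 2 as the 0 V reference.
Source V1 fixes V_0 = 15 V.
KCL at each unknown node (sum of currents leaving = 0; resistances in Ω):
  Node 1: (V_1 - 15)/91 + (V_1 - 0)/470 + (V_1 - 0)/6800 = 0
Collecting terms: 0.01326 × V_1 = 0.1648  =>  V_1 = 12.43 V
V_th = V_1 - V_2 = 12.43 - 0 = 12.43 V
Step 2 — R_th: zero the source — replace V1 by a short circuit (node 2 merges into node 0) — and find the resistance seen between A (node 1) and B (node 0).
Reduce the network between node 1 (A) and node 0 (B) by series/parallel combination:
  Rp1 = R1 ‖ R2 ‖ R3 (parallel, all between nodes 0 and 1) = 1/(1/91 + 1/470 + 1/6800) = 75.39 Ω
R_th = 75.39 Ω
I_n = V_th/R_th = 12.43/75.39 = 0.1648 A, and R_n = R_th = 75.39 Ω

Final answer: I_n = 0.1648 A, R_n = 75.39 Ω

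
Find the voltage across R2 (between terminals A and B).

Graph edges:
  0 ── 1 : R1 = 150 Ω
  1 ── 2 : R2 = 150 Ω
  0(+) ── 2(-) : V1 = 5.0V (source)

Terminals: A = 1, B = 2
R1 and R2 are in series across V1 (node 0 → node 1 → node 2), and the output A–B is taken across R2, so this is a voltage divider.
Series current: I = V1/(R1 + R2) = 5/(150 + 150) = 5/300 = 0.01667 A
V_R2 = I × R2 = V1 × R2/(R1 + R2) = 5 × 150/300 = 2.5 V

Final answer: 2.5 V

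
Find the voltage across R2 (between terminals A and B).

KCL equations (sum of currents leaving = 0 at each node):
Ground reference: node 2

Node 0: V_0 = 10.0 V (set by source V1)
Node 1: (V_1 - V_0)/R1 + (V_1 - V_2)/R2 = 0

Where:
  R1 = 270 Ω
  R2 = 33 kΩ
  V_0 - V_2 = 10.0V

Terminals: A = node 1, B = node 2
R1 and R2 are in series across V1 (node 0 → node 1 → node 2), and the output A–B is taken across R2, so this is a voltage divider.
Series current: I = V1/(R1 + R2) = 10/(270 + 33000) = 10/33270 = 0.0003006 A
V_R2 = I × R2 = V1 × R2/(R1 + R2) = 10 × 33000/33270 = 9.919 V

Final answer: 9.919 V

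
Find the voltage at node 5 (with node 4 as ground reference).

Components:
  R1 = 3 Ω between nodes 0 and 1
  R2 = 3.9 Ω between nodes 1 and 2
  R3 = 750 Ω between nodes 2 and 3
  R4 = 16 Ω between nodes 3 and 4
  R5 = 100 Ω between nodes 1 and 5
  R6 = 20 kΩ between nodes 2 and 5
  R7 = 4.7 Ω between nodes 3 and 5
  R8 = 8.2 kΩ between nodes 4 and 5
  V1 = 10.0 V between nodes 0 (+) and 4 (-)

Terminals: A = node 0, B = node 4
Nodal analysis, taking node 4 as the 0 V reference.
Source V1 fixes V_0 = 10 V.
KCL at each unknown node (sum of currents leaving = 0; resistances in Ω):
  Node 1: (V_1 - 10)/3 + (V_1 - V_2)/3.9 + (V_1 - V_5)/100 = 0
  Node 2: (V_2 - V_1)/3.9 + (V_2 - V_3)/750 + (V_2 - V_5)/20000 = 0
  Node 3: (V_3 - V_2)/750 + (V_3 - 0)/16 + (V_3 - V_5)/4.7 = 0
  Node 5: (V_5 - V_1)/100 + (V_5 - V_2)/20000 + (V_5 - V_3)/4.7 + (V_5 - 0)/8200 = 0
Collecting terms (coefficients in siemens):
  0.5997·V_1 - 0.2564·V_2 - 0.01·V_5 = 3.333
  0.2578·V_2 - 0.2564·V_1 - 0.001333·V_3 - 0.00005·V_5 = 0
  0.2766·V_3 - 0.001333·V_2 - 0.2128·V_5 = 0
  0.2229·V_5 - 0.01·V_1 - 0.00005·V_2 - 0.2128·V_3 = 0
Solving these 4 simultaneous equations (Gaussian elimination) gives:
  V_1 = 9.729 V, V_2 = 9.684 V, V_3 = 1.444 V, V_5 = 1.817 V
The requested potential is V_5 = 1.817 V.

Final answer: V_5 = 1.817 V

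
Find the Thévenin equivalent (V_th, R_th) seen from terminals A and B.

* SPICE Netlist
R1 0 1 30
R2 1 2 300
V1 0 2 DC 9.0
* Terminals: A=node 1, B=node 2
Step 1 — V_th is the open-circuit voltage V_A - V_B (nothing connected across the terminals).
Nodal analysis, taking node 2 as the 0 V reference.
Source V1 fixes V_0 = 9 V.
KCL at each unknown node (sum of currents leaving = 0; resistances in Ω):
  Node 1: (V_1 - 9)/30 + (V_1 - 0)/300 = 0
Collecting terms: 0.03667 × V_1 = 0.3  =>  V_1 = 8.182 V
V_th = V_1 - V_2 = 8.182 - 0 = 8.182 V
Step 2 — R_th: zero the source — replace V1 by a short circuit (node 2 merges into node 0) — and find the resistance seen between A (node 1) and B (node 0).
Reduce the network between node 1 (A) and node 0 (B) by series/parallel combination:
  Rp1 = R1 ‖ R2 (parallel, both between nodes 0 and 1) = 1/(1/30 + 1/300) = 27.27 Ω
R_th = 27.27 Ω

Final answer: V_th = 8.182 V, R_th = 27.27 Ω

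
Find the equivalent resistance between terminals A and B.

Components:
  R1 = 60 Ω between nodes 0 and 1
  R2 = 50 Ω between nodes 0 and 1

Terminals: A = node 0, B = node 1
Reduce the network between node 0 (A) and node 1 (B) by series/parallel combination:
  Rp1 = R1 ‖ R2 (parallel, both between nodes 0 and 1) = 1/(1/60 + 1/50) = 27.27 Ω
R_eq = 27.27 Ω

Final answer: 27.27 Ω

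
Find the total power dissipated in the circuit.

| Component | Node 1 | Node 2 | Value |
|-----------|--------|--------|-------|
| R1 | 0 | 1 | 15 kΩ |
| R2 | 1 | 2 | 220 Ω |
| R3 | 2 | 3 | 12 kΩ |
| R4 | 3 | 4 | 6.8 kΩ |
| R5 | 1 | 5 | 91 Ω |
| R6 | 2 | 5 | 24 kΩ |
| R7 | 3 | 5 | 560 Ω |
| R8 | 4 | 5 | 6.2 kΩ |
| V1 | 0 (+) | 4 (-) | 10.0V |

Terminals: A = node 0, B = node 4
Nodal analysis, taking node 4 as the 0 V reference.
Source V1 fixes V_0 = 10 V.
KCL at each unknown node (sum of currents leaving = 0; resistances in Ω):
  Node 1: (V_1 - 10)/15000 + (V_1 - V_2)/220 + (V_1 - V_5)/91 = 0
  Node 2: (V_2 - V_1)/220 + (V_2 - V_3)/12000 + (V_2 - V_5)/24000 = 0
  Node 3: (V_3 - V_2)/12000 + (V_3 - 0)/6800 + (V_3 - V_5)/560 = 0
  Node 5: (V_5 - V_1)/91 + (V_5 - V_2)/24000 + (V_5 - V_3)/560 + (V_5 - 0)/6200 = 0
Collecting terms (coefficients in siemens):
  0.0156·V_1 - 0.004545·V_2 - 0.01099·V_5 = 0.0006667
  0.00467·V_2 - 0.004545·V_1 - 0.00008333·V_3 - 0.00004167·V_5 = 0
  0.002016·V_3 - 0.00008333·V_2 - 0.001786·V_5 = 0
  0.01298·V_5 - 0.01099·V_1 - 0.00004167·V_2 - 0.001786·V_3 = 0
Solving these 4 simultaneous equations (Gaussian elimination) gives:
  V_1 = 1.868 V, V_2 = 1.865 V, V_3 = 1.69 V, V_5 = 1.821 V
Power in each resistor, P = (ΔV)²/R:
  P_R1 = (10 - 1.868)²/15000 = 0.004408 W
  P_R2 = (1.868 - 1.865)²/220 = 0.00000005947 W
  P_R3 = (1.865 - 1.69)²/12000 = 0.000002558 W
  P_R4 = (1.69 - 0)²/6800 = 0.0004198 W
  P_R5 = (1.868 - 1.821)²/91 = 0.00002515 W
  P_R6 = (1.865 - 1.821)²/24000 = 0.00000008147 W
  P_R7 = (1.69 - 1.821)²/560 = 0.00003063 W
  P_R8 = (0 - 1.821)²/6200 = 0.0005346 W
P_total = P_R1 + P_R2 + P_R3 + P_R4 + P_R5 + P_R6 + P_R7 + P_R8 = 0.005421 W

Final answer: 0.005421 W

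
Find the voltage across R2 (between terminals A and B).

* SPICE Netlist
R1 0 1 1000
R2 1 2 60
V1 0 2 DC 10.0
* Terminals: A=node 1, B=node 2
R1 and R2 are in series across V1 (node 0 → node 1 → node 2), and the output A–B is taken across R2, so this is a voltage divider.
Series current: I = V1/(R1 + R2) = 10/(1000 + 60) = 10/1060 = 0.009434 A
V_R2 = I × R2 = V1 × R2/(R1 + R2) = 10 × 60/1060 = 0.566 V

Final answer: 0.566 V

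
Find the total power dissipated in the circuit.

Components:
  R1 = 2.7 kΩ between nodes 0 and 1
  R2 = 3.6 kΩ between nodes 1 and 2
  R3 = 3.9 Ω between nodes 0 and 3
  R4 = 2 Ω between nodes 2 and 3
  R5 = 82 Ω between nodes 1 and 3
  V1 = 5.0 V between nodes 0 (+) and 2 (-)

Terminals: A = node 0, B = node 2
Nodal analysis, taking node 2 as the 0 V reference.
Source V1 fixes V_0 = 5 V.
KCL at each unknown node (sum of currents leaving = 0; resistances in Ω):
  Node 1: (V_1 - 5)/2700 + (V_1 - 0)/3600 + (V_1 - V_3)/82 = 0
  Node 3: (V_3 - 5)/3.9 + (V_3 - 0)/2 + (V_3 - V_1)/82 = 0
Collecting terms (coefficients in siemens):
  0.01284·V_1 - 0.0122·V_3 = 0.001852
  0.7686·V_3 - 0.0122·V_1 = 1.282
Determinant D = (0.01284)(0.7686) - (-0.0122)(-0.0122) = 0.009723
V_1 = [(0.001852)(0.7686) - (-0.0122)(1.282)]/D = 1.754 V
V_3 = [(0.01284)(1.282) - (0.001852)(-0.0122)]/D = 1.696 V
Power in each resistor, P = (ΔV)²/R:
  P_R1 = (5 - 1.754)²/2700 = 0.003901 W
  P_R2 = (1.754 - 0)²/3600 = 0.000855 W
  P_R3 = (5 - 1.696)²/3.9 = 2.799 W
  P_R4 = (0 - 1.696)²/2 = 1.438 W
  P_R5 = (1.754 - 1.696)²/82 = 0.00004189 W
P_total = P_R1 + P_R2 + P_R3 + P_R4 + P_R5 = 4.242 W

Final answer: 4.242 W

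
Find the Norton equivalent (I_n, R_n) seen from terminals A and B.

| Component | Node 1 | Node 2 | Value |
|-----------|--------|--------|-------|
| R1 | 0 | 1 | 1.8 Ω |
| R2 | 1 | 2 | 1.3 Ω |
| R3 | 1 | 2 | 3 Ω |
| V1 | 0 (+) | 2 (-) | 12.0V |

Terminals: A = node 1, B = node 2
Find the Thévenin equivalent first; then I_n = V_th/R_th and R_n = R_th.
Step 1 — V_th is the open-circuit voltage V_A - V_B (nothing connected across the terminals).
Nodal analysis, taking node 2 as the 0 V reference.
Source V1 fixes V_0 = 12 V.
KCL at each unknown node (sum of currents leaving = 0; resistances in Ω):
  Node 1: (V_1 - 12)/1.8 + (V_1 - 0)/1.3 + (V_1 - 0)/3 = 0
Collecting terms: 1.658 × V_1 = 6.667  =>  V_1 = 4.021 V
V_th = V_1 - V_2 = 4.021 - 0 = 4.021 V
Step 2 — R_th: zero the source — replace V1 by a short circuit (node 2 merges into node 0) — and find the resistance seen between A (node 1) and B (node 0).
Reduce the network between node 1 (A) and node 0 (B) by series/parallel combination:
  Rp1 = R1 ‖ R2 ‖ R3 (parallel, all between nodes 0 and 1) = 1/(1/1.8 + 1/1.3 + 1/3) = 0.6031 Ω
R_th = 0.6031 Ω
I_n = V_th/R_th = 4.021/0.6031 = 6.667 A, and R_n = R_th = 0.6031 Ω

Final answer: I_n = 6.667 A, R_n = 0.6031 Ω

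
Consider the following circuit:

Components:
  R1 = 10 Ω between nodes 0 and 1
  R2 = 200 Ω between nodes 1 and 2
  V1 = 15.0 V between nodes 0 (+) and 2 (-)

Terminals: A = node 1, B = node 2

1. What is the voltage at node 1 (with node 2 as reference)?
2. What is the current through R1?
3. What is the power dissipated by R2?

Nodal analysis, taking node 2 as the 0 V reference.
Source V1 fixes V_0 = 15 V.
KCL at each unknown node (sum of currents leaving = 0; resistances in Ω):
  Node 1: (V_1 - 15)/10 + (V_1 - 0)/200 = 0
Collecting terms: 0.105 × V_1 = 1.5  =>  V_1 = 14.29 V
Part 1:
  Read off the nodal solution: V_1 = 14.29 V
Part 2:
  I_R1 = (V_0 - V_1)/R1 = (15 - 14.29)/10 = 0.07143 A
  Magnitude: I_R1 = 0.07143 A
Part 3:
  I_R2 = (V_1 - V_2)/R2 = (14.29 - 0)/200 = 0.07143 A
  P_R2 = I_R2² × R2 = (0.07143)² × 200 = 1.02 W

Final answers:
1. V_1 = 14.29 V
2. I_R1 = 0.07143 A
3. P_R2 = 1.02 W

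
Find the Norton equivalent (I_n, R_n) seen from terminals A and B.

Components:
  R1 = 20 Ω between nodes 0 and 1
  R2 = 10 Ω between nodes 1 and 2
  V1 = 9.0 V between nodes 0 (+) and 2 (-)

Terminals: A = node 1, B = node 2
Find the Thévenin equivalent first; then I_n = V_th/R_th and R_n = R_th.
Step 1 — V_th is the open-circuit voltage V_A - V_B (nothing connected across the terminals).
Nodal analysis, taking node 2 as the 0 V reference.
Source V1 fixes V_0 = 9 V.
KCL at each unknown node (sum of currents leaving = 0; resistances in Ω):
  Node 1: (V_1 - 9)/20 + (V_1 - 0)/10 = 0
Collecting terms: 0.15 × V_1 = 0.45  =>  V_1 = 3 V
V_th = V_1 - V_2 = 3 - 0 = 3 V
Step 2 — R_th: zero the source — replace V1 by a short circuit (node 2 merges into node 0) — and find the resistance seen between A (node 1) and B (node 0).
Reduce the network between node 1 (A) and node 0 (B) by series/parallel combination:
  Rp1 = R1 ‖ R2 (parallel, both between nodes 0 and 1) = 1/(1/20 + 1/10) = 6.667 Ω
R_th = 6.667 Ω
I_n = V_th/R_th = 3/6.667 = 0.45 A, and R_n = R_th = 6.667 Ω

Final answer: I_n = 0.45 A, R_n = 6.667 Ω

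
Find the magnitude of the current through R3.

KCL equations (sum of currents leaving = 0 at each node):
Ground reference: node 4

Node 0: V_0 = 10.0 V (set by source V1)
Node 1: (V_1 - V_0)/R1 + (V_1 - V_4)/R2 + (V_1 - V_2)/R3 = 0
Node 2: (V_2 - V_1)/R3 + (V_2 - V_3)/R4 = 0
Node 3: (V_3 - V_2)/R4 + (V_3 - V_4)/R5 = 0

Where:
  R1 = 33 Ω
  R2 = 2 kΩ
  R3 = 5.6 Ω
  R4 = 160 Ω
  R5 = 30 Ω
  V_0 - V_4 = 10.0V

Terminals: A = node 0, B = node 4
Nodal analysis, taking node 4 as the 0 V reference.
Source V1 fixes V_0 = 10 V.
KCL at each unknown node (sum of currents leaving = 0; resistances in Ω):
  Node 1: (V_1 - 10)/33 + (V_1 - 0)/2000 + (V_1 - V_2)/5.6 = 0
  Node 2: (V_2 - V_1)/5.6 + (V_2 - V_3)/160 = 0
  Node 3: (V_3 - V_2)/160 + (V_3 - 0)/30 = 0
Collecting terms (coefficients in siemens):
  0.2094·V_1 - 0.1786·V_2 = 0.303
  0.1848·V_2 - 0.1786·V_1 - 0.00625·V_3 = 0
  0.03958·V_3 - 0.00625·V_2 = 0
Solving these 3 simultaneous equations (Gaussian elimination) gives:
  V_1 = 8.437 V, V_2 = 8.196 V, V_3 = 1.294 V
I_R3 = (V_1 - V_2)/R3 = (8.437 - 8.196)/5.6 = 0.04314 A
|I_R3| = 0.04314 A

Final answer: |I_R3| = 0.04314 A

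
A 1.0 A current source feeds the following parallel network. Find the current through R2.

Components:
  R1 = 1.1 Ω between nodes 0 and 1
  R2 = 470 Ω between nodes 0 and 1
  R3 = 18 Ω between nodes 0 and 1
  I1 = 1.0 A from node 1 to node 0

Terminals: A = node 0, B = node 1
All resistors sit directly between nodes 0 and 1, so they are in parallel and share one voltage V; the full source current 1 A splits among them.
1/R_par = 1/1.1 + 1/470 + 1/18 = 0.9668 S  =>  R_par = 1.034 Ω
V = I × R_par = 1 × 1.034 = 1.034 V
I_R2 = V/R2 = 1.034/470 = 0.002201 A

Final answer: 0.002201 A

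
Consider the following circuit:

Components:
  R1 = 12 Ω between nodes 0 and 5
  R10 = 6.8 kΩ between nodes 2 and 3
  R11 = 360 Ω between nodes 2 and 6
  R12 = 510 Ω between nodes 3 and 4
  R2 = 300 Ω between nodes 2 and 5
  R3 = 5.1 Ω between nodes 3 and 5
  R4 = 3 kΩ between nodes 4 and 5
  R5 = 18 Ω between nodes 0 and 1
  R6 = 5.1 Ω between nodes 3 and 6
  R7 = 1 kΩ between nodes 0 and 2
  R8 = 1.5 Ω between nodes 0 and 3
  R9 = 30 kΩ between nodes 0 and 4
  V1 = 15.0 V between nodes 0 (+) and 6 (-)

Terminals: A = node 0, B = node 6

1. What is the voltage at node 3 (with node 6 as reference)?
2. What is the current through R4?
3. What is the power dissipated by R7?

Nodal analysis, taking node 6 as the 0 V reference.
Source V1 fixes V_0 = 15 V.
KCL at each unknown node (sum of currents leaving = 0; resistances in Ω):
  Node 1: (V_1 - 15)/18 = 0
  Node 2: (V_2 - V_5)/300 + (V_2 - 15)/1000 + (V_2 - V_3)/6800 + (V_2 - 0)/360 = 0
  Node 3: (V_3 - V_5)/5.1 + (V_3 - 0)/5.1 + (V_3 - 15)/1.5 + (V_3 - V_2)/6800 + (V_3 - V_4)/510 = 0
  Node 4: (V_4 - V_5)/3000 + (V_4 - 15)/30000 + (V_4 - V_3)/510 = 0
  Node 5: (V_5 - 15)/12 + (V_5 - V_2)/300 + (V_5 - V_3)/5.1 + (V_5 - V_4)/3000 = 0
Collecting terms (coefficients in siemens):
  0.05556·V_1 = 0.8333
  0.007258·V_2 - 0.0001471·V_3 - 0.003333·V_5 = 0.015
  1.061·V_3 - 0.0001471·V_2 - 0.001961·V_4 - 0.1961·V_5 = 10
  0.002327·V_4 - 0.001961·V_3 - 0.0003333·V_5 = 0.0005
  0.2831·V_5 - 0.003333·V_2 - 0.1961·V_3 - 0.0003333·V_4 = 1.25
Solving these 5 simultaneous equations (Gaussian elimination) gives:
  V_1 = 15 V, V_2 = 8.136 V, V_3 = 11.8 V, V_4 = 11.97 V
  V_5 = 12.7 V
Part 1:
  Read off the nodal solution: V_3 = 11.8 V
Part 2:
  I_R4 = (V_4 - V_5)/R4 = (11.97 - 12.7)/3000 = -0.0002419 A
  Magnitude: I_R4 = 0.0002419 A
Part 3:
  I_R7 = (V_0 - V_2)/R7 = (15 - 8.136)/1000 = 0.006864 A
  P_R7 = I_R7² × R7 = (0.006864)² × 1000 = 0.04711 W

Final answers:
1. V_3 = 11.8 V
2. I_R4 = 0.0002419 A
3. P_R7 = 0.04711 W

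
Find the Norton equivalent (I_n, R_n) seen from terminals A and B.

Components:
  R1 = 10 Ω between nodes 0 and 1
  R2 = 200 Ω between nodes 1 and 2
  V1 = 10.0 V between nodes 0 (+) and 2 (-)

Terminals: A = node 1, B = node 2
Find the Thévenin equivalent first; then I_n = V_th/R_th and R_n = R_th.
Step 1 — V_th is the open-circuit voltage V_A - V_B (nothing connected across the terminals).
Nodal analysis, taking node 2 as the 0 V reference.
Source V1 fixes V_0 = 10 V.
KCL at each unknown node (sum of currents leaving = 0; resistances in Ω):
  Node 1: (V_1 - 10)/10 + (V_1 - 0)/200 = 0
Collecting terms: 0.105 × V_1 = 1  =>  V_1 = 9.524 V
V_th = V_1 - V_2 = 9.524 - 0 = 9.524 V
Step 2 — R_th: zero the source — replace V1 by a short circuit (node 2 merges into node 0) — and find the resistance seen between A (node 1) and B (node 0).
Reduce the network between node 1 (A) and node 0 (B) by series/parallel combination:
  Rp1 = R1 ‖ R2 (parallel, both between nodes 0 and 1) = 1/(1/10 + 1/200) = 9.524 Ω
R_th = 9.524 Ω
I_n = V_th/R_th = 9.524/9.524 = 1 A, and R_n = R_th = 9.524 Ω

Final answer: I_n = 1 A, R_n = 9.524 Ω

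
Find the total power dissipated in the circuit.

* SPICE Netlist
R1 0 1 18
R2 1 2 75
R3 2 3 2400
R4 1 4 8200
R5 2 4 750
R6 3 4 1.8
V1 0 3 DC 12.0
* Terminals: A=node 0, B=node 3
Nodal analysis, taking node 3 as the 0 V reference.
Source V1 fixes V_0 = 12 V.
KCL at each unknown node (sum of currents leaving = 0; resistances in Ω):
  Node 1: (V_1 - 12)/18 + (V_1 - V_2)/75 + (V_1 - V_4)/8200 = 0
  Node 2: (V_2 - V_1)/75 + (V_2 - 0)/2400 + (V_2 - V_4)/750 = 0
  Node 4: (V_4 - V_1)/8200 + (V_4 - V_2)/750 + (V_4 - 0)/1.8 = 0
Collecting terms (coefficients in siemens):
  0.06901·V_1 - 0.01333·V_2 - 0.000122·V_4 = 0.6667
  0.01508·V_2 - 0.01333·V_1 - 0.001333·V_4 = 0
  0.557·V_4 - 0.000122·V_1 - 0.001333·V_2 = 0
Solving these 3 simultaneous equations (Gaussian elimination) gives:
  V_1 = 11.65 V, V_2 = 10.3 V, V_4 = 0.02721 V
Power in each resistor, P = (ΔV)²/R:
  P_R1 = (12 - 11.65)²/18 = 0.00678 W
  P_R2 = (11.65 - 10.3)²/75 = 0.02428 W
  P_R3 = (10.3 - 0)²/2400 = 0.04422 W
  P_R4 = (11.65 - 0.02721)²/8200 = 0.01648 W
  P_R5 = (10.3 - 0.02721)²/750 = 0.1407 W
  P_R6 = (0 - 0.02721)²/1.8 = 0.0004113 W
P_total = P_R1 + P_R2 + P_R3 + P_R4 + P_R5 + P_R6 = 0.2329 W

Final answer: 0.2329 W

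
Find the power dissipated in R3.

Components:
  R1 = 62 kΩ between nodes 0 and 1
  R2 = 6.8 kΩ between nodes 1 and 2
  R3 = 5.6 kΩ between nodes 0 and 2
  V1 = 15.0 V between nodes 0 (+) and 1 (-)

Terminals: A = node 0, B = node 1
Nodal analysis, taking node 1 as the 0 V reference.
Source V1 fixes V_0 = 15 V.
KCL at each unknown node (sum of currents leaving = 0; resistances in Ω):
  Node 2: (V_2 - 0)/6800 + (V_2 - 15)/5600 = 0
Collecting terms: 0.0003256 × V_2 = 0.002679  =>  V_2 = 8.226 V
I_R3 = (V_0 - V_2)/R3 = (15 - 8.226)/5600 = 0.00121 A
P_R3 = I_R3² × R3 = (0.00121)² × 5600 = 0.008195 W

Final answer: 0.008195 W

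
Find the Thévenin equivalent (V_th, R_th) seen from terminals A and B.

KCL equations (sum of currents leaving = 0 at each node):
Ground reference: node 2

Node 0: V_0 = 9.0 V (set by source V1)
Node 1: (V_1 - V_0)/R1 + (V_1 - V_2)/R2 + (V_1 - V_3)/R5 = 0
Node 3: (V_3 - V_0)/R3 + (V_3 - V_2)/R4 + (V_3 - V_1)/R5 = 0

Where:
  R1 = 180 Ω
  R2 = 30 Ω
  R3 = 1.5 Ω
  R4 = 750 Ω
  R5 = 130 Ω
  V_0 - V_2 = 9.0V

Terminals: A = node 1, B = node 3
Step 1 — V_th is the open-circuit voltage V_A - V_B (nothing connected across the terminals).
Nodal analysis, taking node 2 as the 0 V reference.
Source V1 fixes V_0 = 9 V.
KCL at each unknown node (sum of currents leaving = 0; resistances in Ω):
  Node 1: (V_1 - 9)/180 + (V_1 - 0)/30 + (V_1 - V_3)/130 = 0
  Node 3: (V_3 - 9)/1.5 + (V_3 - 0)/750 + (V_3 - V_1)/130 = 0
Collecting terms (coefficients in siemens):
  0.04658·V_1 - 0.007692·V_3 = 0.05
  0.6757·V_3 - 0.007692·V_1 = 6
Determinant D = (0.04658)(0.6757) - (-0.007692)(-0.007692) = 0.03142
V_1 = [(0.05)(0.6757) - (-0.007692)(6)]/D = 2.545 V
V_3 = [(0.04658)(6) - (0.05)(-0.007692)]/D = 8.909 V
V_th = V_1 - V_3 = 2.545 - 8.909 = -6.364 V
Step 2 — R_th: zero the source — replace V1 by a short circuit (node 2 merges into node 0) — and find the resistance seen between A (node 1) and B (node 3).
Reduce the network between node 1 (A) and node 3 (B) by series/parallel combination:
  Rp1 = R1 ‖ R2 (parallel, both between nodes 0 and 1) = 1/(1/180 + 1/30) = 25.71 Ω
  Rp2 = R3 ‖ R4 (parallel, both between nodes 0 and 3) = 1/(1/1.5 + 1/750) = 1.497 Ω
  Rs1 = Rp1 + Rp2 (series, joined only at node 0) = 25.71 + 1.497 = 27.21 Ω
  Rp3 = R5 ‖ Rs1 (parallel, both between nodes 1 and 3) = 1/(1/130 + 1/27.21) = 22.5 Ω
R_th = 22.5 Ω

Final answer: V_th = -6.364 V, R_th = 22.5 Ω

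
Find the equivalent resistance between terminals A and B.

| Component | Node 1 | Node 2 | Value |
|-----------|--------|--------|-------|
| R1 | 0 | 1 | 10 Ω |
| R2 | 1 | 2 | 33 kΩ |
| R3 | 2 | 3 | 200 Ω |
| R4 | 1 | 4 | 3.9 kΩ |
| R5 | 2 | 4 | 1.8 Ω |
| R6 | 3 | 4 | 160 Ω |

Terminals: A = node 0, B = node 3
The network is not a plain series/parallel combination. Inject a 1 A test current into terminal A (node 0) and return it from terminal B (node 3); then R_eq = V_A / (1 A).
Nodal analysis, taking node 3 as the 0 V reference.
Current source I_test pushes 1 A into node 0 and draws it out of node 3.
KCL at each unknown node (sum of currents leaving = 0; resistances in Ω):
  Node 0: (V_0 - V_1)/10 - 1 = 0
  Node 1: (V_1 - V_0)/10 + (V_1 - V_2)/33000 + (V_1 - V_4)/3900 = 0
  Node 2: (V_2 - V_1)/33000 + (V_2 - 0)/200 + (V_2 - V_4)/1.8 = 0
  Node 4: (V_4 - V_1)/3900 + (V_4 - V_2)/1.8 + (V_4 - 0)/160 = 0
Collecting terms (coefficients in siemens):
  0.1·V_0 - 0.1·V_1 = 1
  0.1003·V_1 - 0.1·V_0 - 0.0000303·V_2 - 0.0002564·V_4 = 0
  0.5606·V_2 - 0.0000303·V_1 - 0.5556·V_4 = 0
  0.5621·V_4 - 0.0002564·V_1 - 0.5556·V_2 = 0
Solving these 4 simultaneous equations (Gaussian elimination) gives:
  V_0 = 3587 V, V_1 = 3577 V, V_2 = 88.55 V, V_4 = 89.16 V
R_eq = V_0 / 1 A = 3587 Ω = 3.587 kΩ

Final answer: 3.587 kΩ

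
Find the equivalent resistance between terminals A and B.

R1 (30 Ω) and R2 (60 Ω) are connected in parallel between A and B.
Reduce the network between node 0 (A) and node 1 (B) by series/parallel combination:
  Rp1 = R1 ‖ R2 (parallel, both between nodes 0 and 1) = 1/(1/30 + 1/60) = 20 Ω
R_eq = 20 Ω

Final answer: 20 Ω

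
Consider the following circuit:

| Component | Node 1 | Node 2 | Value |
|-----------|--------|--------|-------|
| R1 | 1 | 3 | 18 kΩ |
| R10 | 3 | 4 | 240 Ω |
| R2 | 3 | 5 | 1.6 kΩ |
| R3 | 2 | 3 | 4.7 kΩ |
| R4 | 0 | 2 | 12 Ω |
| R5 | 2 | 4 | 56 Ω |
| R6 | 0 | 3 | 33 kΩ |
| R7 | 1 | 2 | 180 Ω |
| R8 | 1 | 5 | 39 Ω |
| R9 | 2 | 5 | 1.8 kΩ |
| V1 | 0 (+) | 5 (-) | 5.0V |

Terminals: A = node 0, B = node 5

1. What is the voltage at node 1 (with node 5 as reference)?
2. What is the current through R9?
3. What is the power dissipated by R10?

Nodal analysis, taking node 5 as the 0 V reference.
Source V1 fixes V_0 = 5 V.
KCL at each unknown node (sum of currents leaving = 0; resistances in Ω):
  Node 1: (V_1 - V_3)/18000 + (V_1 - V_2)/180 + (V_1 - 0)/39 = 0
  Node 2: (V_2 - V_3)/4700 + (V_2 - 5)/12 + (V_2 - V_4)/56 + (V_2 - V_1)/180 + (V_2 - 0)/1800 = 0
  Node 3: (V_3 - V_1)/18000 + (V_3 - 0)/1600 + (V_3 - V_2)/4700 + (V_3 - 5)/33000 + (V_3 - V_4)/240 = 0
  Node 4: (V_4 - V_2)/56 + (V_4 - V_3)/240 = 0
Collecting terms (coefficients in siemens):
  0.03125·V_1 - 0.005556·V_2 - 0.00005556·V_3 = 0
  0.1075·V_2 - 0.005556·V_1 - 0.0002128·V_3 - 0.01786·V_4 = 0.4167
  0.00509·V_3 - 0.00005556·V_1 - 0.0002128·V_2 - 0.004167·V_4 = 0.0001515
  0.02202·V_4 - 0.01786·V_2 - 0.004167·V_3 = 0
Solving these 4 simultaneous equations (Gaussian elimination) gives:
  V_1 = 0.8392 V, V_2 = 4.681 V, V_3 = 3.954 V, V_4 = 4.544 V
Part 1:
  Read off the nodal solution: V_1 = 0.8392 V
Part 2:
  I_R9 = (V_2 - V_5)/R9 = (4.681 - 0)/1800 = 0.002601 A
  Magnitude: I_R9 = 0.002601 A
Part 3:
  I_R10 = (V_3 - V_4)/R10 = (3.954 - 4.544)/240 = -0.002458 A
  P_R10 = I_R10² × R10 = (-0.002458)² × 240 = 0.00145 W

Final answers:
1. V_1 = 0.8392 V
2. I_R9 = 0.002601 A
3. P_R10 = 0.00145 W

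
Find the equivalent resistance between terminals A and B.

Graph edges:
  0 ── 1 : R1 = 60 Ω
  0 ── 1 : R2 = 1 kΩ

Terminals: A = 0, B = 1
Reduce the network between node 0 (A) and node 1 (B) by series/parallel combination:
  Rp1 = R1 ‖ R2 (parallel, both between nodes 0 and 1) = 1/(1/60 + 1/1000) = 56.6 Ω
R_eq = 56.6 Ω

Final answer: 56.6 Ω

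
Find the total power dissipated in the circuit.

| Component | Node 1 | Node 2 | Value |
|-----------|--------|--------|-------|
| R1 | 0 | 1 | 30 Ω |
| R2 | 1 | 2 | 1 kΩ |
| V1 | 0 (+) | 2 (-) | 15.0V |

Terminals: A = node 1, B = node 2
Nodal analysis, taking node 2 as the 0 V reference.
Source V1 fixes V_0 = 15 V.
KCL at each unknown node (sum of currents leaving = 0; resistances in Ω):
  Node 1: (V_1 - 15)/30 + (V_1 - 0)/1000 = 0
Collecting terms: 0.03433 × V_1 = 0.5  =>  V_1 = 14.56 V
Power in each resistor, P = (ΔV)²/R:
  P_R1 = (15 - 14.56)²/30 = 0.006363 W
  P_R2 = (14.56 - 0)²/1000 = 0.2121 W
P_total = P_R1 + P_R2 = 0.2184 W

Final answer: 0.2184 W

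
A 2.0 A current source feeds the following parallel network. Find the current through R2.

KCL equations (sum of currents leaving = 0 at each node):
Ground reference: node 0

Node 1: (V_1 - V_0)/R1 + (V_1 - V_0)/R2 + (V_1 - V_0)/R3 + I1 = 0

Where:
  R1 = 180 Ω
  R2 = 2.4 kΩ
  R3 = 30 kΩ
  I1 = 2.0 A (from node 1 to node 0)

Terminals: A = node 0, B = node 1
All resistors sit directly between nodes 0 and 1, so they are in parallel and share one voltage V; the full source current 2 A splits among them.
1/R_par = 1/180 + 1/2400 + 1/30000 = 0.006006 S  =>  R_par = 166.5 Ω
V = I × R_par = 2 × 166.5 = 333 V
I_R2 = V/R2 = 333/2400 = 0.1388 A

Final answer: 0.1388 A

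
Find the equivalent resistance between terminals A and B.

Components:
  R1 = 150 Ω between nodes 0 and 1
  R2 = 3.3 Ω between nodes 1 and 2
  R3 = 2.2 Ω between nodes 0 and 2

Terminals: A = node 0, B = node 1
Reduce the network between node 0 (A) and node 1 (B) by series/parallel combination:
  Rs1 = R3 + R2 (series, joined only at node 2) = 2.2 + 3.3 = 5.5 Ω
  Rp1 = R1 ‖ Rs1 (parallel, both between nodes 0 and 1) = 1/(1/150 + 1/5.5) = 5.305 Ω
R_eq = 5.305 Ω

Final answer: 5.305 Ω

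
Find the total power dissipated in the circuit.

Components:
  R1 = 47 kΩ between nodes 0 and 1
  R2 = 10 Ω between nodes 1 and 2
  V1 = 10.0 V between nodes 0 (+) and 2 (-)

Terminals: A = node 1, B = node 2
Nodal analysis, taking node 2 as the 0 V reference.
Source V1 fixes V_0 = 10 V.
KCL at each unknown node (sum of currents leaving = 0; resistances in Ω):
  Node 1: (V_1 - 10)/47000 + (V_1 - 0)/10 = 0
Collecting terms: 0.1 × V_1 = 0.0002128  =>  V_1 = 0.002127 V
Power in each resistor, P = (ΔV)²/R:
  P_R1 = (10 - 0.002127)²/47000 = 0.002127 W
  P_R2 = (0.002127 - 0)²/10 = 0.0000004525 W
P_total = P_R1 + P_R2 = 0.002127 W

Final answer: 0.002127 W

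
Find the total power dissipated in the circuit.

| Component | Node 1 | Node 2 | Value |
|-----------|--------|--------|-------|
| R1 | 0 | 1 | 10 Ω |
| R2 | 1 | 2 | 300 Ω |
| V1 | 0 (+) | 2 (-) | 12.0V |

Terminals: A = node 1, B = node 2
Nodal analysis, taking node 2 as the 0 V reference.
Source V1 fixes V_0 = 12 V.
KCL at each unknown node (sum of currents leaving = 0; resistances in Ω):
  Node 1: (V_1 - 12)/10 + (V_1 - 0)/300 = 0
Collecting terms: 0.1033 × V_1 = 1.2  =>  V_1 = 11.61 V
Power in each resistor, P = (ΔV)²/R:
  P_R1 = (12 - 11.61)²/10 = 0.01498 W
  P_R2 = (11.61 - 0)²/300 = 0.4495 W
P_total = P_R1 + P_R2 = 0.4645 W

Final answer: 0.4645 W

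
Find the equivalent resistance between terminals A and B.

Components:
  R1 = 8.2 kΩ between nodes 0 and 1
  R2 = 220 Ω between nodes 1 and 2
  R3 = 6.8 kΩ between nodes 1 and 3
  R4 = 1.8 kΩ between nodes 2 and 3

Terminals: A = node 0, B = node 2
Reduce the network between node 0 (A) and node 2 (B) by series/parallel combination:
  Rs1 = R3 + R4 (series, joined only at node 3) = 6800 + 1800 = 8600 Ω
  Rp1 = R2 ‖ Rs1 (parallel, both between nodes 1 and 2) = 1/(1/220 + 1/8600) = 214.5 Ω
  Rs2 = R1 + Rp1 (series, joined only at node 1) = 8200 + 214.5 = 8415 Ω
R_eq = 8.415 kΩ

Final answer: 8.415 kΩ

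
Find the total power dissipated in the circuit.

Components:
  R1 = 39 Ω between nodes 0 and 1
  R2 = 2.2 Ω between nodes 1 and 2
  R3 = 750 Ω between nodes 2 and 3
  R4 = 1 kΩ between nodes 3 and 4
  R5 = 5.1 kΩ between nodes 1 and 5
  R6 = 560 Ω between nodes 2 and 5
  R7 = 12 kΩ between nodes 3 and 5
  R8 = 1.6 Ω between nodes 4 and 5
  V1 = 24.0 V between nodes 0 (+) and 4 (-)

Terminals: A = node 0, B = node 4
Nodal analysis, taking node 4 as the 0 V reference.
Source V1 fixes V_0 = 24 V.
KCL at each unknown node (sum of currents leaving = 0; resistances in Ω):
  Node 1: (V_1 - 24)/39 + (V_1 - V_2)/2.2 + (V_1 - V_5)/5100 = 0
  Node 2: (V_2 - V_1)/2.2 + (V_2 - V_3)/750 + (V_2 - V_5)/560 = 0
  Node 3: (V_3 - V_2)/750 + (V_3 - 0)/1000 + (V_3 - V_5)/12000 = 0
  Node 5: (V_5 - V_1)/5100 + (V_5 - V_2)/560 + (V_5 - V_3)/12000 + (V_5 - 0)/1.6 = 0
Collecting terms (coefficients in siemens):
  0.4804·V_1 - 0.4545·V_2 - 0.0001961·V_5 = 0.6154
  0.4577·V_2 - 0.4545·V_1 - 0.001333·V_3 - 0.001786·V_5 = 0
  0.002417·V_3 - 0.001333·V_2 - 0.00008333·V_5 = 0
  0.6271·V_5 - 0.0001961·V_1 - 0.001786·V_2 - 0.00008333·V_3 = 0
Solving these 4 simultaneous equations (Gaussian elimination) gives:
  V_1 = 21.82 V, V_2 = 21.71 V, V_3 = 11.98 V, V_5 = 0.07023 V
Power in each resistor, P = (ΔV)²/R:
  P_R1 = (24 - 21.82)²/39 = 0.1218 W
  P_R2 = (21.82 - 21.71)²/2.2 = 0.00586 W
  P_R3 = (21.71 - 11.98)²/750 = 0.1262 W
  P_R4 = (11.98 - 0)²/1000 = 0.1435 W
  P_R5 = (21.82 - 0.07023)²/5100 = 0.09276 W
  P_R6 = (21.71 - 0.07023)²/560 = 0.836 W
  P_R7 = (11.98 - 0.07023)²/12000 = 0.01182 W
  P_R8 = (0 - 0.07023)²/1.6 = 0.003083 W
P_total = P_R1 + P_R2 + P_R3 + P_R4 + P_R5 + P_R6 + P_R7 + P_R8 = 1.341 W

Final answer: 1.341 W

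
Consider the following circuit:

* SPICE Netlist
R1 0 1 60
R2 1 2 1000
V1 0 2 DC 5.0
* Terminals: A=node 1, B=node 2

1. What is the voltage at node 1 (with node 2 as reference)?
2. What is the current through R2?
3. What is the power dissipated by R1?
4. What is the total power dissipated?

Nodal analysis, taking node 2 as the 0 V reference.
Source V1 fixes V_0 = 5 V.
KCL at each unknown node (sum of currents leaving = 0; resistances in Ω):
  Node 1: (V_1 - 5)/60 + (V_1 - 0)/1000 = 0
Collecting terms: 0.01767 × V_1 = 0.08333  =>  V_1 = 4.717 V
Part 1:
  Read off the nodal solution: V_1 = 4.717 V
Part 2:
  I_R2 = (V_1 - V_2)/R2 = (4.717 - 0)/1000 = 0.004717 A
  Magnitude: I_R2 = 0.004717 A
Part 3:
  I_R1 = (V_0 - V_1)/R1 = (5 - 4.717)/60 = 0.004717 A
  P_R1 = I_R1² × R1 = (0.004717)² × 60 = 0.001335 W
Part 4:
  Power in each resistor, P = (ΔV)²/R:
    P_R1 = (5 - 4.717)²/60 = 0.001335 W
    P_R2 = (4.717 - 0)²/1000 = 0.02225 W
  P_total = P_R1 + P_R2 = 0.02358 W

Final answers:
1. V_1 = 4.717 V
2. I_R2 = 0.004717 A
3. P_R1 = 0.001335 W
4. P_total = 0.02358 W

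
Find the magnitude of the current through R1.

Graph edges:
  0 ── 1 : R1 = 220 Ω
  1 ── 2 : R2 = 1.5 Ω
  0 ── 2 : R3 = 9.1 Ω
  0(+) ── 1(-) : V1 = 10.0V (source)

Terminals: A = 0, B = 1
Nodal analysis, taking node 1 as the 0 V reference.
Source V1 fixes V_0 = 10 V.
KCL at each unknown node (sum of currents leaving = 0; resistances in Ω):
  Node 2: (V_2 - 0)/1.5 + (V_2 - 10)/9.1 = 0
Collecting terms: 0.7766 × V_2 = 1.099  =>  V_2 = 1.415 V
I_R1 = (V_0 - V_1)/R1 = (10 - 0)/220 = 0.04545 A
|I_R1| = 0.04545 A

Final answer: |I_R1| = 0.04545 A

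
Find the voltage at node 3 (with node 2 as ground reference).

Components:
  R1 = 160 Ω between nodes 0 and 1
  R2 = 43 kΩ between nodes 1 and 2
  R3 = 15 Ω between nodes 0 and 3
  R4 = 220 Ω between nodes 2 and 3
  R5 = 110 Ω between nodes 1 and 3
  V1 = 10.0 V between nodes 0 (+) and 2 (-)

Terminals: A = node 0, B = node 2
Nodal analysis, taking node 2 as the 0 V reference.
Source V1 fixes V_0 = 10 V.
KCL at each unknown node (sum of currents leaving = 0; resistances in Ω):
  Node 1: (V_1 - 10)/160 + (V_1 - 0)/43000 + (V_1 - V_3)/110 = 0
  Node 3: (V_3 - 10)/15 + (V_3 - 0)/220 + (V_3 - V_1)/110 = 0
Collecting terms (coefficients in siemens):
  0.01536·V_1 - 0.009091·V_3 = 0.0625
  0.0803·V_3 - 0.009091·V_1 = 0.6667
Determinant D = (0.01536)(0.0803) - (-0.009091)(-0.009091) = 0.001151
V_1 = [(0.0625)(0.0803) - (-0.009091)(0.6667)]/D = 9.625 V
V_3 = [(0.01536)(0.6667) - (0.0625)(-0.009091)]/D = 9.391 V
The requested potential is V_3 = 9.391 V.

Final answer: V_3 = 9.391 V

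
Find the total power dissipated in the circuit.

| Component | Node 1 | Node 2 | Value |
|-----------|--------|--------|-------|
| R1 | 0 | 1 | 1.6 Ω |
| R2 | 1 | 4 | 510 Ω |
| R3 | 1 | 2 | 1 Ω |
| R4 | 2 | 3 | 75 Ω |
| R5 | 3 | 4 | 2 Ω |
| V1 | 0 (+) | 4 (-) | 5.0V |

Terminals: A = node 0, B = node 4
Nodal analysis, taking node 4 as the 0 V reference.
Source V1 fixes V_0 = 5 V.
KCL at each unknown node (sum of currents leaving = 0; resistances in Ω):
  Node 1: (V_1 - 5)/1.6 + (V_1 - 0)/510 + (V_1 - V_2)/1 = 0
  Node 2: (V_2 - V_1)/1 + (V_2 - V_3)/75 = 0
  Node 3: (V_3 - V_2)/75 + (V_3 - 0)/2 = 0
Collecting terms (coefficients in siemens):
  1.627·V_1 - 1·V_2 = 3.125
  1.013·V_2 - 1·V_1 - 0.01333·V_3 = 0
  0.5133·V_3 - 0.01333·V_2 = 0
Solving these 3 simultaneous equations (Gaussian elimination) gives:
  V_1 = 4.884 V, V_2 = 4.822 V, V_3 = 0.1252 V
Power in each resistor, P = (ΔV)²/R:
  P_R1 = (5 - 4.884)²/1.6 = 0.00834 W
  P_R2 = (4.884 - 0)²/510 = 0.04678 W
  P_R3 = (4.884 - 4.822)²/1 = 0.003921 W
  P_R4 = (4.822 - 0.1252)²/75 = 0.2941 W
  P_R5 = (0.1252 - 0)²/2 = 0.007843 W
P_total = P_R1 + P_R2 + P_R3 + P_R4 + P_R5 = 0.361 W

Final answer: 0.361 W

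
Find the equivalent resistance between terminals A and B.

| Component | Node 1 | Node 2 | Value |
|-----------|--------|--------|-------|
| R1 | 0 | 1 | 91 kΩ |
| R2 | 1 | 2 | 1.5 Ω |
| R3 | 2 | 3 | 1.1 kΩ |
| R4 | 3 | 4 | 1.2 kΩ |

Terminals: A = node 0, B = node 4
Reduce the network between node 0 (A) and node 4 (B) by series/parallel combination:
  Rs1 = R1 + R2 (series, joined only at node 1) = 91000 + 1.5 = 91000 Ω
  Rs2 = R3 + Rs1 (series, joined only at node 2) = 1100 + 91000 = 92100 Ω
  Rs3 = R4 + Rs2 (series, joined only at node 3) = 1200 + 92100 = 93300 Ω
R_eq = 93.3 kΩ

Final answer: 93.3 kΩ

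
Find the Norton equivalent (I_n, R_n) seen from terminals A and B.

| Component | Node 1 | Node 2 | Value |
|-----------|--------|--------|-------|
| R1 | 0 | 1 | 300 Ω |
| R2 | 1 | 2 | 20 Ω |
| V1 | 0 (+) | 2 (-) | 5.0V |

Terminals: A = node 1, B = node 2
Find the Thévenin equivalent first; then I_n = V_th/R_th and R_n = R_th.
Step 1 — V_th is the open-circuit voltage V_A - V_B (nothing connected across the terminals).
Nodal analysis, taking node 2 as the 0 V reference.
Source V1 fixes V_0 = 5 V.
KCL at each unknown node (sum of currents leaving = 0; resistances in Ω):
  Node 1: (V_1 - 5)/300 + (V_1 - 0)/20 = 0
Collecting terms: 0.05333 × V_1 = 0.01667  =>  V_1 = 0.3125 V
V_th = V_1 - V_2 = 0.3125 - 0 = 0.3125 V
Step 2 — R_th: zero the source — replace V1 by a short circuit (node 2 merges into node 0) — and find the resistance seen between A (node 1) and B (node 0).
Reduce the network between node 1 (A) and node 0 (B) by series/parallel combination:
  Rp1 = R1 ‖ R2 (parallel, both between nodes 0 and 1) = 1/(1/300 + 1/20) = 18.75 Ω
R_th = 18.75 Ω
I_n = V_th/R_th = 0.3125/18.75 = 0.01667 A, and R_n = R_th = 18.75 Ω

Final answer: I_n = 0.01667 A, R_n = 18.75 Ω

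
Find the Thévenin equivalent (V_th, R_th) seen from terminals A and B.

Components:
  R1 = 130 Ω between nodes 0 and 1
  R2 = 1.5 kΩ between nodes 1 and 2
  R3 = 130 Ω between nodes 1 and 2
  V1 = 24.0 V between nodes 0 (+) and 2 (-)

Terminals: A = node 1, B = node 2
Step 1 — V_th is the open-circuit voltage V_A - V_B (nothing connected across the terminals).
Nodal analysis, taking node 2 as the 0 V reference.
Source V1 fixes V_0 = 24 V.
KCL at each unknown node (sum of currents leaving = 0; resistances in Ω):
  Node 1: (V_1 - 24)/130 + (V_1 - 0)/1500 + (V_1 - 0)/130 = 0
Collecting terms: 0.01605 × V_1 = 0.1846  =>  V_1 = 11.5 V
V_th = V_1 - V_2 = 11.5 - 0 = 11.5 V
Step 2 — R_th: zero the source — replace V1 by a short circuit (node 2 merges into node 0) — and find the resistance seen between A (node 1) and B (node 0).
Reduce the network between node 1 (A) and node 0 (B) by series/parallel combination:
  Rp1 = R1 ‖ R2 ‖ R3 (parallel, all between nodes 0 and 1) = 1/(1/130 + 1/1500 + 1/130) = 62.3 Ω
R_th = 62.3 Ω

Final answer: V_th = 11.5 V, R_th = 62.3 Ω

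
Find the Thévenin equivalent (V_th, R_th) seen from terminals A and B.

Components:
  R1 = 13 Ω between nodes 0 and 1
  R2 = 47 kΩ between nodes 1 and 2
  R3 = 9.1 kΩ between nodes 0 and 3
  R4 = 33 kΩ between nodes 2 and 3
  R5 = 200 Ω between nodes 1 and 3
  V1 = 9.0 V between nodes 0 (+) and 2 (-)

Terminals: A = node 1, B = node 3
Step 1 — V_th is the open-circuit voltage V_A - V_B (nothing connected across the terminals).
Nodal analysis, taking node 2 as the 0 V reference.
Source V1 fixes V_0 = 9 V.
KCL at each unknown node (sum of currents leaving = 0; resistances in Ω):
  Node 1: (V_1 - 9)/13 + (V_1 - 0)/47000 + (V_1 - V_3)/200 = 0
  Node 3: (V_3 - 9)/9100 + (V_3 - 0)/33000 + (V_3 - V_1)/200 = 0
Collecting terms (coefficients in siemens):
  0.08194·V_1 - 0.005·V_3 = 0.6923
  0.00514·V_3 - 0.005·V_1 = 0.000989
Determinant D = (0.08194)(0.00514) - (-0.005)(-0.005) = 0.0003962
V_1 = [(0.6923)(0.00514) - (-0.005)(0.000989)]/D = 8.994 V
V_3 = [(0.08194)(0.000989) - (0.6923)(-0.005)]/D = 8.941 V
V_th = V_1 - V_3 = 8.994 - 8.941 = 0.0529 V
Step 2 — R_th: zero the source — replace V1 by a short circuit (node 2 merges into node 0) — and find the resistance seen between A (node 1) and B (node 3).
Reduce the network between node 1 (A) and node 3 (B) by series/parallel combination:
  Rp1 = R1 ‖ R2 (parallel, both between nodes 0 and 1) = 1/(1/13 + 1/47000) = 13 Ω
  Rp2 = R3 ‖ R4 (parallel, both between nodes 0 and 3) = 1/(1/9100 + 1/33000) = 7133 Ω
  Rs1 = Rp1 + Rp2 (series, joined only at node 0) = 13 + 7133 = 7146 Ω
  Rp3 = R5 ‖ Rs1 (parallel, both between nodes 1 and 3) = 1/(1/200 + 1/7146) = 194.6 Ω
R_th = 194.6 Ω

Final answer: V_th = 0.0529 V, R_th = 194.6 Ω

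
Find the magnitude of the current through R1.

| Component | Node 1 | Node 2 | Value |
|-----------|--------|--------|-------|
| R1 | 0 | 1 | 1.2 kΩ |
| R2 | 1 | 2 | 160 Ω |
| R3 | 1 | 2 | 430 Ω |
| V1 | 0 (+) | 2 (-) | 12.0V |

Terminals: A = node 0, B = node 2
Nodal analysis, taking node 2 as the 0 V reference.
Source V1 fixes V_0 = 12 V.
KCL at each unknown node (sum of currents leaving = 0; resistances in Ω):
  Node 1: (V_1 - 12)/1200 + (V_1 - 0)/160 + (V_1 - 0)/430 = 0
Collecting terms: 0.009409 × V_1 = 0.01  =>  V_1 = 1.063 V
I_R1 = (V_0 - V_1)/R1 = (12 - 1.063)/1200 = 0.009114 A
|I_R1| = 0.009114 A

Final answer: |I_R1| = 0.009114 A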